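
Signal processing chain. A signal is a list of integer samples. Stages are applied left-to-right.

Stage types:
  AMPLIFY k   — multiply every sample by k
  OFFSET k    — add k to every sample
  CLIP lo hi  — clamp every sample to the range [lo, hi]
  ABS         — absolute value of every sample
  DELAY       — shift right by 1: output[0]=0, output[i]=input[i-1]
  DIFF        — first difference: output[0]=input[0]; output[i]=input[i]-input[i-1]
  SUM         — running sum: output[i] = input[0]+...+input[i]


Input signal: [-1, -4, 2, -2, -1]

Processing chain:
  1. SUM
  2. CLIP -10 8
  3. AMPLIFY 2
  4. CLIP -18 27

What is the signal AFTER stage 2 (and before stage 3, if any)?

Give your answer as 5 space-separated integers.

Input: [-1, -4, 2, -2, -1]
Stage 1 (SUM): sum[0..0]=-1, sum[0..1]=-5, sum[0..2]=-3, sum[0..3]=-5, sum[0..4]=-6 -> [-1, -5, -3, -5, -6]
Stage 2 (CLIP -10 8): clip(-1,-10,8)=-1, clip(-5,-10,8)=-5, clip(-3,-10,8)=-3, clip(-5,-10,8)=-5, clip(-6,-10,8)=-6 -> [-1, -5, -3, -5, -6]

Answer: -1 -5 -3 -5 -6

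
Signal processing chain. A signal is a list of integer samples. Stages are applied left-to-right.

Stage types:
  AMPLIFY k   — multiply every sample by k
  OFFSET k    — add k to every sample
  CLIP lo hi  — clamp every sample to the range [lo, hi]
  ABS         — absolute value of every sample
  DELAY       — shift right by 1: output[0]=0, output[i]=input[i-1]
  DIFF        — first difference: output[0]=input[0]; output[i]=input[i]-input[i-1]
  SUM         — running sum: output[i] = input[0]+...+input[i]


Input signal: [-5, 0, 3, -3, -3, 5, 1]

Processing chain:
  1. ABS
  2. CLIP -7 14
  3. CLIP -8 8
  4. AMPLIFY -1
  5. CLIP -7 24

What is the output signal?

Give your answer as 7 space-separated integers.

Input: [-5, 0, 3, -3, -3, 5, 1]
Stage 1 (ABS): |-5|=5, |0|=0, |3|=3, |-3|=3, |-3|=3, |5|=5, |1|=1 -> [5, 0, 3, 3, 3, 5, 1]
Stage 2 (CLIP -7 14): clip(5,-7,14)=5, clip(0,-7,14)=0, clip(3,-7,14)=3, clip(3,-7,14)=3, clip(3,-7,14)=3, clip(5,-7,14)=5, clip(1,-7,14)=1 -> [5, 0, 3, 3, 3, 5, 1]
Stage 3 (CLIP -8 8): clip(5,-8,8)=5, clip(0,-8,8)=0, clip(3,-8,8)=3, clip(3,-8,8)=3, clip(3,-8,8)=3, clip(5,-8,8)=5, clip(1,-8,8)=1 -> [5, 0, 3, 3, 3, 5, 1]
Stage 4 (AMPLIFY -1): 5*-1=-5, 0*-1=0, 3*-1=-3, 3*-1=-3, 3*-1=-3, 5*-1=-5, 1*-1=-1 -> [-5, 0, -3, -3, -3, -5, -1]
Stage 5 (CLIP -7 24): clip(-5,-7,24)=-5, clip(0,-7,24)=0, clip(-3,-7,24)=-3, clip(-3,-7,24)=-3, clip(-3,-7,24)=-3, clip(-5,-7,24)=-5, clip(-1,-7,24)=-1 -> [-5, 0, -3, -3, -3, -5, -1]

Answer: -5 0 -3 -3 -3 -5 -1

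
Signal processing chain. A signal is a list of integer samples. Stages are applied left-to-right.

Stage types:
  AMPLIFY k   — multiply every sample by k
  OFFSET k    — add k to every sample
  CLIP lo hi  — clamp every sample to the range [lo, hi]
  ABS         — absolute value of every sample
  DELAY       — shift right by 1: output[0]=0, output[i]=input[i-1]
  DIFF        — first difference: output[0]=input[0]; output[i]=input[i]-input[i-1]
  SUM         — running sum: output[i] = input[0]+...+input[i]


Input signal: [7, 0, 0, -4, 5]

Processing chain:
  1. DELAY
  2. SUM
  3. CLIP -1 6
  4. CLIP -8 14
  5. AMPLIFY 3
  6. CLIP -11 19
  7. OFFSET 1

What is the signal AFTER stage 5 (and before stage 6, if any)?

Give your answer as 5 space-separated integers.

Input: [7, 0, 0, -4, 5]
Stage 1 (DELAY): [0, 7, 0, 0, -4] = [0, 7, 0, 0, -4] -> [0, 7, 0, 0, -4]
Stage 2 (SUM): sum[0..0]=0, sum[0..1]=7, sum[0..2]=7, sum[0..3]=7, sum[0..4]=3 -> [0, 7, 7, 7, 3]
Stage 3 (CLIP -1 6): clip(0,-1,6)=0, clip(7,-1,6)=6, clip(7,-1,6)=6, clip(7,-1,6)=6, clip(3,-1,6)=3 -> [0, 6, 6, 6, 3]
Stage 4 (CLIP -8 14): clip(0,-8,14)=0, clip(6,-8,14)=6, clip(6,-8,14)=6, clip(6,-8,14)=6, clip(3,-8,14)=3 -> [0, 6, 6, 6, 3]
Stage 5 (AMPLIFY 3): 0*3=0, 6*3=18, 6*3=18, 6*3=18, 3*3=9 -> [0, 18, 18, 18, 9]

Answer: 0 18 18 18 9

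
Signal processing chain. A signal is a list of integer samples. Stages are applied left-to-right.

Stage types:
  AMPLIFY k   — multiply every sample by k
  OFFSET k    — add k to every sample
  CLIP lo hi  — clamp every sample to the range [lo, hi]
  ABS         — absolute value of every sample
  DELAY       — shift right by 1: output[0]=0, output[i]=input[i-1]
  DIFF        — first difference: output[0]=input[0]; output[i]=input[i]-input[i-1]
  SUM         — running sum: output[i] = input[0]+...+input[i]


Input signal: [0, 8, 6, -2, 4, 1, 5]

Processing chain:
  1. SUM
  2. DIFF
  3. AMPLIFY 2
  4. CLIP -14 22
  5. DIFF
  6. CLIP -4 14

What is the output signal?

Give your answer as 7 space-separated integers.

Answer: 0 14 -4 -4 12 -4 8

Derivation:
Input: [0, 8, 6, -2, 4, 1, 5]
Stage 1 (SUM): sum[0..0]=0, sum[0..1]=8, sum[0..2]=14, sum[0..3]=12, sum[0..4]=16, sum[0..5]=17, sum[0..6]=22 -> [0, 8, 14, 12, 16, 17, 22]
Stage 2 (DIFF): s[0]=0, 8-0=8, 14-8=6, 12-14=-2, 16-12=4, 17-16=1, 22-17=5 -> [0, 8, 6, -2, 4, 1, 5]
Stage 3 (AMPLIFY 2): 0*2=0, 8*2=16, 6*2=12, -2*2=-4, 4*2=8, 1*2=2, 5*2=10 -> [0, 16, 12, -4, 8, 2, 10]
Stage 4 (CLIP -14 22): clip(0,-14,22)=0, clip(16,-14,22)=16, clip(12,-14,22)=12, clip(-4,-14,22)=-4, clip(8,-14,22)=8, clip(2,-14,22)=2, clip(10,-14,22)=10 -> [0, 16, 12, -4, 8, 2, 10]
Stage 5 (DIFF): s[0]=0, 16-0=16, 12-16=-4, -4-12=-16, 8--4=12, 2-8=-6, 10-2=8 -> [0, 16, -4, -16, 12, -6, 8]
Stage 6 (CLIP -4 14): clip(0,-4,14)=0, clip(16,-4,14)=14, clip(-4,-4,14)=-4, clip(-16,-4,14)=-4, clip(12,-4,14)=12, clip(-6,-4,14)=-4, clip(8,-4,14)=8 -> [0, 14, -4, -4, 12, -4, 8]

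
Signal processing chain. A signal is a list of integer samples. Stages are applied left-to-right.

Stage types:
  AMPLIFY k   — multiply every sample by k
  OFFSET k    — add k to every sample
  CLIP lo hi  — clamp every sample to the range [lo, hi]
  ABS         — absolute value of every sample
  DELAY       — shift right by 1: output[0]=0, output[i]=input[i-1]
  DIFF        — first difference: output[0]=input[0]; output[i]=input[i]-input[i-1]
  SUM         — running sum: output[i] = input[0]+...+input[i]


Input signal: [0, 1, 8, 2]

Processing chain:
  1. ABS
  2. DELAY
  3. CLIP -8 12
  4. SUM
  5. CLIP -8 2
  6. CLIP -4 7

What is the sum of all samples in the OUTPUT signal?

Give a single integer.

Input: [0, 1, 8, 2]
Stage 1 (ABS): |0|=0, |1|=1, |8|=8, |2|=2 -> [0, 1, 8, 2]
Stage 2 (DELAY): [0, 0, 1, 8] = [0, 0, 1, 8] -> [0, 0, 1, 8]
Stage 3 (CLIP -8 12): clip(0,-8,12)=0, clip(0,-8,12)=0, clip(1,-8,12)=1, clip(8,-8,12)=8 -> [0, 0, 1, 8]
Stage 4 (SUM): sum[0..0]=0, sum[0..1]=0, sum[0..2]=1, sum[0..3]=9 -> [0, 0, 1, 9]
Stage 5 (CLIP -8 2): clip(0,-8,2)=0, clip(0,-8,2)=0, clip(1,-8,2)=1, clip(9,-8,2)=2 -> [0, 0, 1, 2]
Stage 6 (CLIP -4 7): clip(0,-4,7)=0, clip(0,-4,7)=0, clip(1,-4,7)=1, clip(2,-4,7)=2 -> [0, 0, 1, 2]
Output sum: 3

Answer: 3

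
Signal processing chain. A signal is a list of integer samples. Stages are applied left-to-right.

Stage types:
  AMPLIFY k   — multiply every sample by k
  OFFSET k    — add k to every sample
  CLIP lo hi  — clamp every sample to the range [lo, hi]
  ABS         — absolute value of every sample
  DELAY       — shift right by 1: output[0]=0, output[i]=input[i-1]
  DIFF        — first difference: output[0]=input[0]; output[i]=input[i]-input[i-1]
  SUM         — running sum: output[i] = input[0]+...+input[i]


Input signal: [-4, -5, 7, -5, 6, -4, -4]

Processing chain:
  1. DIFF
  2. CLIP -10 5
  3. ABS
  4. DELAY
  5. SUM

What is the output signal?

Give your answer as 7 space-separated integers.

Input: [-4, -5, 7, -5, 6, -4, -4]
Stage 1 (DIFF): s[0]=-4, -5--4=-1, 7--5=12, -5-7=-12, 6--5=11, -4-6=-10, -4--4=0 -> [-4, -1, 12, -12, 11, -10, 0]
Stage 2 (CLIP -10 5): clip(-4,-10,5)=-4, clip(-1,-10,5)=-1, clip(12,-10,5)=5, clip(-12,-10,5)=-10, clip(11,-10,5)=5, clip(-10,-10,5)=-10, clip(0,-10,5)=0 -> [-4, -1, 5, -10, 5, -10, 0]
Stage 3 (ABS): |-4|=4, |-1|=1, |5|=5, |-10|=10, |5|=5, |-10|=10, |0|=0 -> [4, 1, 5, 10, 5, 10, 0]
Stage 4 (DELAY): [0, 4, 1, 5, 10, 5, 10] = [0, 4, 1, 5, 10, 5, 10] -> [0, 4, 1, 5, 10, 5, 10]
Stage 5 (SUM): sum[0..0]=0, sum[0..1]=4, sum[0..2]=5, sum[0..3]=10, sum[0..4]=20, sum[0..5]=25, sum[0..6]=35 -> [0, 4, 5, 10, 20, 25, 35]

Answer: 0 4 5 10 20 25 35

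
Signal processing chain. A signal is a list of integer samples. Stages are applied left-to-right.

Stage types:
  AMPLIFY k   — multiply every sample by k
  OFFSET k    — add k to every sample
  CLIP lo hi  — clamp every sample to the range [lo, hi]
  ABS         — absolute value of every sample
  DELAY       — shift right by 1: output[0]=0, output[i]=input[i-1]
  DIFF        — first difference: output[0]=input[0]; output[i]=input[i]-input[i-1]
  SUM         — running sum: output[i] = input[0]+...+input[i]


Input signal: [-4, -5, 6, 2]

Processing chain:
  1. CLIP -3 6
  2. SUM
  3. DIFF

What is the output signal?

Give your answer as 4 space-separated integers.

Answer: -3 -3 6 2

Derivation:
Input: [-4, -5, 6, 2]
Stage 1 (CLIP -3 6): clip(-4,-3,6)=-3, clip(-5,-3,6)=-3, clip(6,-3,6)=6, clip(2,-3,6)=2 -> [-3, -3, 6, 2]
Stage 2 (SUM): sum[0..0]=-3, sum[0..1]=-6, sum[0..2]=0, sum[0..3]=2 -> [-3, -6, 0, 2]
Stage 3 (DIFF): s[0]=-3, -6--3=-3, 0--6=6, 2-0=2 -> [-3, -3, 6, 2]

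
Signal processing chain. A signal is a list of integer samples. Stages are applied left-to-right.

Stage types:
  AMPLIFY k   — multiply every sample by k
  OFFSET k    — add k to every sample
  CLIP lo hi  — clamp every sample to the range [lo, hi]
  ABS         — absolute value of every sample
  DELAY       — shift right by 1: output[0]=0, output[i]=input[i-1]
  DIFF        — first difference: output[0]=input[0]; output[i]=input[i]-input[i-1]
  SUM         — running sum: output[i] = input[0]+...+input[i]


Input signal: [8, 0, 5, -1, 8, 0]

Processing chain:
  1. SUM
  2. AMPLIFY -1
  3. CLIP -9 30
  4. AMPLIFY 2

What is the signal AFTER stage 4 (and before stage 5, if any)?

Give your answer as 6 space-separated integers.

Input: [8, 0, 5, -1, 8, 0]
Stage 1 (SUM): sum[0..0]=8, sum[0..1]=8, sum[0..2]=13, sum[0..3]=12, sum[0..4]=20, sum[0..5]=20 -> [8, 8, 13, 12, 20, 20]
Stage 2 (AMPLIFY -1): 8*-1=-8, 8*-1=-8, 13*-1=-13, 12*-1=-12, 20*-1=-20, 20*-1=-20 -> [-8, -8, -13, -12, -20, -20]
Stage 3 (CLIP -9 30): clip(-8,-9,30)=-8, clip(-8,-9,30)=-8, clip(-13,-9,30)=-9, clip(-12,-9,30)=-9, clip(-20,-9,30)=-9, clip(-20,-9,30)=-9 -> [-8, -8, -9, -9, -9, -9]
Stage 4 (AMPLIFY 2): -8*2=-16, -8*2=-16, -9*2=-18, -9*2=-18, -9*2=-18, -9*2=-18 -> [-16, -16, -18, -18, -18, -18]

Answer: -16 -16 -18 -18 -18 -18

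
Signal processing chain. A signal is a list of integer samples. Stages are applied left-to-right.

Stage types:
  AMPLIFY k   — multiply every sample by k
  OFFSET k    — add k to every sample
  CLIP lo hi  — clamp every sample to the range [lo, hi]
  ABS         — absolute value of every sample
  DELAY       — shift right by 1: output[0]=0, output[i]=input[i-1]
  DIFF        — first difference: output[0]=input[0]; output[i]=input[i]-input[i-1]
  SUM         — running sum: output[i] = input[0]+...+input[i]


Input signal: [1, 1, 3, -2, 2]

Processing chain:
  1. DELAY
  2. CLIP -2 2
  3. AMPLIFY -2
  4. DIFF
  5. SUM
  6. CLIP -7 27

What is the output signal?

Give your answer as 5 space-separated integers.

Input: [1, 1, 3, -2, 2]
Stage 1 (DELAY): [0, 1, 1, 3, -2] = [0, 1, 1, 3, -2] -> [0, 1, 1, 3, -2]
Stage 2 (CLIP -2 2): clip(0,-2,2)=0, clip(1,-2,2)=1, clip(1,-2,2)=1, clip(3,-2,2)=2, clip(-2,-2,2)=-2 -> [0, 1, 1, 2, -2]
Stage 3 (AMPLIFY -2): 0*-2=0, 1*-2=-2, 1*-2=-2, 2*-2=-4, -2*-2=4 -> [0, -2, -2, -4, 4]
Stage 4 (DIFF): s[0]=0, -2-0=-2, -2--2=0, -4--2=-2, 4--4=8 -> [0, -2, 0, -2, 8]
Stage 5 (SUM): sum[0..0]=0, sum[0..1]=-2, sum[0..2]=-2, sum[0..3]=-4, sum[0..4]=4 -> [0, -2, -2, -4, 4]
Stage 6 (CLIP -7 27): clip(0,-7,27)=0, clip(-2,-7,27)=-2, clip(-2,-7,27)=-2, clip(-4,-7,27)=-4, clip(4,-7,27)=4 -> [0, -2, -2, -4, 4]

Answer: 0 -2 -2 -4 4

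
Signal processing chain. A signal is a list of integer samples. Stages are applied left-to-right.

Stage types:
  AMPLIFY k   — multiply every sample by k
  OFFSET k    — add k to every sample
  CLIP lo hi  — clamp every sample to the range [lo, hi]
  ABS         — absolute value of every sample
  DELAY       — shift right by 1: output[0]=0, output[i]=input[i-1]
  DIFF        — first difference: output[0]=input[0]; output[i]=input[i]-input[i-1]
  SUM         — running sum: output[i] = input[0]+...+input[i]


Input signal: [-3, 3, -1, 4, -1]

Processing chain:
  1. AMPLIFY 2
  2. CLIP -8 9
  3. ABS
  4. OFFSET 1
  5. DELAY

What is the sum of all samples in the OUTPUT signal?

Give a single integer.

Input: [-3, 3, -1, 4, -1]
Stage 1 (AMPLIFY 2): -3*2=-6, 3*2=6, -1*2=-2, 4*2=8, -1*2=-2 -> [-6, 6, -2, 8, -2]
Stage 2 (CLIP -8 9): clip(-6,-8,9)=-6, clip(6,-8,9)=6, clip(-2,-8,9)=-2, clip(8,-8,9)=8, clip(-2,-8,9)=-2 -> [-6, 6, -2, 8, -2]
Stage 3 (ABS): |-6|=6, |6|=6, |-2|=2, |8|=8, |-2|=2 -> [6, 6, 2, 8, 2]
Stage 4 (OFFSET 1): 6+1=7, 6+1=7, 2+1=3, 8+1=9, 2+1=3 -> [7, 7, 3, 9, 3]
Stage 5 (DELAY): [0, 7, 7, 3, 9] = [0, 7, 7, 3, 9] -> [0, 7, 7, 3, 9]
Output sum: 26

Answer: 26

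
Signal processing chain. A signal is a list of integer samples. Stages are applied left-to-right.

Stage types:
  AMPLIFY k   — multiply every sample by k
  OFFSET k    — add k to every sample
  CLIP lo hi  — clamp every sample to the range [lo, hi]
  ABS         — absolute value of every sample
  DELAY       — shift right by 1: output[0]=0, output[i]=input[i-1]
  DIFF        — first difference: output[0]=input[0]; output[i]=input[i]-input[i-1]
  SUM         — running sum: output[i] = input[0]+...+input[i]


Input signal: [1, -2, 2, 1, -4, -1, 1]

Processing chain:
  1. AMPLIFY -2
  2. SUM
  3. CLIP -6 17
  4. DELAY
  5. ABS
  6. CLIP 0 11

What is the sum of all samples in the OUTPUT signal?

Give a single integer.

Input: [1, -2, 2, 1, -4, -1, 1]
Stage 1 (AMPLIFY -2): 1*-2=-2, -2*-2=4, 2*-2=-4, 1*-2=-2, -4*-2=8, -1*-2=2, 1*-2=-2 -> [-2, 4, -4, -2, 8, 2, -2]
Stage 2 (SUM): sum[0..0]=-2, sum[0..1]=2, sum[0..2]=-2, sum[0..3]=-4, sum[0..4]=4, sum[0..5]=6, sum[0..6]=4 -> [-2, 2, -2, -4, 4, 6, 4]
Stage 3 (CLIP -6 17): clip(-2,-6,17)=-2, clip(2,-6,17)=2, clip(-2,-6,17)=-2, clip(-4,-6,17)=-4, clip(4,-6,17)=4, clip(6,-6,17)=6, clip(4,-6,17)=4 -> [-2, 2, -2, -4, 4, 6, 4]
Stage 4 (DELAY): [0, -2, 2, -2, -4, 4, 6] = [0, -2, 2, -2, -4, 4, 6] -> [0, -2, 2, -2, -4, 4, 6]
Stage 5 (ABS): |0|=0, |-2|=2, |2|=2, |-2|=2, |-4|=4, |4|=4, |6|=6 -> [0, 2, 2, 2, 4, 4, 6]
Stage 6 (CLIP 0 11): clip(0,0,11)=0, clip(2,0,11)=2, clip(2,0,11)=2, clip(2,0,11)=2, clip(4,0,11)=4, clip(4,0,11)=4, clip(6,0,11)=6 -> [0, 2, 2, 2, 4, 4, 6]
Output sum: 20

Answer: 20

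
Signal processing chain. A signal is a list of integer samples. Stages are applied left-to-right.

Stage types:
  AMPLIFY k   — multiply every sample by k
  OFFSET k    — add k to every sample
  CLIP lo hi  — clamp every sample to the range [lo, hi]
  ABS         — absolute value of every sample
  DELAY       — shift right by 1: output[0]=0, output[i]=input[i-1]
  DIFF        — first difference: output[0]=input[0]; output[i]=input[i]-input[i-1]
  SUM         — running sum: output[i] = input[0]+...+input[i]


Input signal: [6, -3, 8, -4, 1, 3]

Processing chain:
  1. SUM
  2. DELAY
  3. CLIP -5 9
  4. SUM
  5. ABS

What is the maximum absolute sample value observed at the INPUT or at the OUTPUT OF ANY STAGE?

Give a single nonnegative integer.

Input: [6, -3, 8, -4, 1, 3] (max |s|=8)
Stage 1 (SUM): sum[0..0]=6, sum[0..1]=3, sum[0..2]=11, sum[0..3]=7, sum[0..4]=8, sum[0..5]=11 -> [6, 3, 11, 7, 8, 11] (max |s|=11)
Stage 2 (DELAY): [0, 6, 3, 11, 7, 8] = [0, 6, 3, 11, 7, 8] -> [0, 6, 3, 11, 7, 8] (max |s|=11)
Stage 3 (CLIP -5 9): clip(0,-5,9)=0, clip(6,-5,9)=6, clip(3,-5,9)=3, clip(11,-5,9)=9, clip(7,-5,9)=7, clip(8,-5,9)=8 -> [0, 6, 3, 9, 7, 8] (max |s|=9)
Stage 4 (SUM): sum[0..0]=0, sum[0..1]=6, sum[0..2]=9, sum[0..3]=18, sum[0..4]=25, sum[0..5]=33 -> [0, 6, 9, 18, 25, 33] (max |s|=33)
Stage 5 (ABS): |0|=0, |6|=6, |9|=9, |18|=18, |25|=25, |33|=33 -> [0, 6, 9, 18, 25, 33] (max |s|=33)
Overall max amplitude: 33

Answer: 33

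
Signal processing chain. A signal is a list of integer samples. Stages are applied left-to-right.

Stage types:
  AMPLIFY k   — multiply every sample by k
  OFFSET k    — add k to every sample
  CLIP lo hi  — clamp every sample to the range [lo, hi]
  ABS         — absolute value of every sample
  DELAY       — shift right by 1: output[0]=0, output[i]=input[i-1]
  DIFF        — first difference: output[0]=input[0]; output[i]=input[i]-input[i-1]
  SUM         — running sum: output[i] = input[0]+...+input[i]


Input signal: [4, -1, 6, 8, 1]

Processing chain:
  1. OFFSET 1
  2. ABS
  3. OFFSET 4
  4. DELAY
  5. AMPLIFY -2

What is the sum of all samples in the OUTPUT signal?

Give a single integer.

Answer: -74

Derivation:
Input: [4, -1, 6, 8, 1]
Stage 1 (OFFSET 1): 4+1=5, -1+1=0, 6+1=7, 8+1=9, 1+1=2 -> [5, 0, 7, 9, 2]
Stage 2 (ABS): |5|=5, |0|=0, |7|=7, |9|=9, |2|=2 -> [5, 0, 7, 9, 2]
Stage 3 (OFFSET 4): 5+4=9, 0+4=4, 7+4=11, 9+4=13, 2+4=6 -> [9, 4, 11, 13, 6]
Stage 4 (DELAY): [0, 9, 4, 11, 13] = [0, 9, 4, 11, 13] -> [0, 9, 4, 11, 13]
Stage 5 (AMPLIFY -2): 0*-2=0, 9*-2=-18, 4*-2=-8, 11*-2=-22, 13*-2=-26 -> [0, -18, -8, -22, -26]
Output sum: -74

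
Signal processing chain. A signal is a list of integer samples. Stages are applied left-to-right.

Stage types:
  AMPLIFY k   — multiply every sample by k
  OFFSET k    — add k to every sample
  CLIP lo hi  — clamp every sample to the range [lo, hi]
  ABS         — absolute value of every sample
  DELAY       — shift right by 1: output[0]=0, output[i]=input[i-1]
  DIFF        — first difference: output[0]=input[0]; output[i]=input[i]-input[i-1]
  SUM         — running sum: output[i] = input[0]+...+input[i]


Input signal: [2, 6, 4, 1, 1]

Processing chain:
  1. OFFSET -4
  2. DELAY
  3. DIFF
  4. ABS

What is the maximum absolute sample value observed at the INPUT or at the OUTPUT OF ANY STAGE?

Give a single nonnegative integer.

Answer: 6

Derivation:
Input: [2, 6, 4, 1, 1] (max |s|=6)
Stage 1 (OFFSET -4): 2+-4=-2, 6+-4=2, 4+-4=0, 1+-4=-3, 1+-4=-3 -> [-2, 2, 0, -3, -3] (max |s|=3)
Stage 2 (DELAY): [0, -2, 2, 0, -3] = [0, -2, 2, 0, -3] -> [0, -2, 2, 0, -3] (max |s|=3)
Stage 3 (DIFF): s[0]=0, -2-0=-2, 2--2=4, 0-2=-2, -3-0=-3 -> [0, -2, 4, -2, -3] (max |s|=4)
Stage 4 (ABS): |0|=0, |-2|=2, |4|=4, |-2|=2, |-3|=3 -> [0, 2, 4, 2, 3] (max |s|=4)
Overall max amplitude: 6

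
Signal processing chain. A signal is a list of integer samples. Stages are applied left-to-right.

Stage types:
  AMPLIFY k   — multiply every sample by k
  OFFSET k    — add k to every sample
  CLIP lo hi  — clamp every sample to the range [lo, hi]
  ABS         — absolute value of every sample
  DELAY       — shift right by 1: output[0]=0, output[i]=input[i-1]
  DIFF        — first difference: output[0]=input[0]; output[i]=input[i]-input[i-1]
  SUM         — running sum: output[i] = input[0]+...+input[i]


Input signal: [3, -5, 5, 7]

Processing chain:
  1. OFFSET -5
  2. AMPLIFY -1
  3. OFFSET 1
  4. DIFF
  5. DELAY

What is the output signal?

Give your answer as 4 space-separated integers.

Answer: 0 3 8 -10

Derivation:
Input: [3, -5, 5, 7]
Stage 1 (OFFSET -5): 3+-5=-2, -5+-5=-10, 5+-5=0, 7+-5=2 -> [-2, -10, 0, 2]
Stage 2 (AMPLIFY -1): -2*-1=2, -10*-1=10, 0*-1=0, 2*-1=-2 -> [2, 10, 0, -2]
Stage 3 (OFFSET 1): 2+1=3, 10+1=11, 0+1=1, -2+1=-1 -> [3, 11, 1, -1]
Stage 4 (DIFF): s[0]=3, 11-3=8, 1-11=-10, -1-1=-2 -> [3, 8, -10, -2]
Stage 5 (DELAY): [0, 3, 8, -10] = [0, 3, 8, -10] -> [0, 3, 8, -10]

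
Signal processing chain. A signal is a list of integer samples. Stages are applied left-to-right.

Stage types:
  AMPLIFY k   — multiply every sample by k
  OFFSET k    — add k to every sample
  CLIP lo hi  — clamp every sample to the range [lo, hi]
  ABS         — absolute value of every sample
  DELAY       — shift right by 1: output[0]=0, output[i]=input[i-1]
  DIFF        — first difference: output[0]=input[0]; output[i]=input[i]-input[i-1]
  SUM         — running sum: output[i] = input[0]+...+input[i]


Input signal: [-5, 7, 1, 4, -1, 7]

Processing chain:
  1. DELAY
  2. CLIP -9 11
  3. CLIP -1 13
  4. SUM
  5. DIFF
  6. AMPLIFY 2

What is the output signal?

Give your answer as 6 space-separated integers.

Answer: 0 -2 14 2 8 -2

Derivation:
Input: [-5, 7, 1, 4, -1, 7]
Stage 1 (DELAY): [0, -5, 7, 1, 4, -1] = [0, -5, 7, 1, 4, -1] -> [0, -5, 7, 1, 4, -1]
Stage 2 (CLIP -9 11): clip(0,-9,11)=0, clip(-5,-9,11)=-5, clip(7,-9,11)=7, clip(1,-9,11)=1, clip(4,-9,11)=4, clip(-1,-9,11)=-1 -> [0, -5, 7, 1, 4, -1]
Stage 3 (CLIP -1 13): clip(0,-1,13)=0, clip(-5,-1,13)=-1, clip(7,-1,13)=7, clip(1,-1,13)=1, clip(4,-1,13)=4, clip(-1,-1,13)=-1 -> [0, -1, 7, 1, 4, -1]
Stage 4 (SUM): sum[0..0]=0, sum[0..1]=-1, sum[0..2]=6, sum[0..3]=7, sum[0..4]=11, sum[0..5]=10 -> [0, -1, 6, 7, 11, 10]
Stage 5 (DIFF): s[0]=0, -1-0=-1, 6--1=7, 7-6=1, 11-7=4, 10-11=-1 -> [0, -1, 7, 1, 4, -1]
Stage 6 (AMPLIFY 2): 0*2=0, -1*2=-2, 7*2=14, 1*2=2, 4*2=8, -1*2=-2 -> [0, -2, 14, 2, 8, -2]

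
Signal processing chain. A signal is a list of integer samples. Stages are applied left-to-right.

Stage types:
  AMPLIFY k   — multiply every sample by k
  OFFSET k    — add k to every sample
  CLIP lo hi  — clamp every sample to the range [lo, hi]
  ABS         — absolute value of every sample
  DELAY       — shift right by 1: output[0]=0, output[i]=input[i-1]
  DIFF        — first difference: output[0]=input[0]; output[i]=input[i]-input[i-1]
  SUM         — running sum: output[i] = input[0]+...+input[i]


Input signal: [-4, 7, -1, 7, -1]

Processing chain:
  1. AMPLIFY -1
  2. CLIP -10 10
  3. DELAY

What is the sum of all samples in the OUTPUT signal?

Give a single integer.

Input: [-4, 7, -1, 7, -1]
Stage 1 (AMPLIFY -1): -4*-1=4, 7*-1=-7, -1*-1=1, 7*-1=-7, -1*-1=1 -> [4, -7, 1, -7, 1]
Stage 2 (CLIP -10 10): clip(4,-10,10)=4, clip(-7,-10,10)=-7, clip(1,-10,10)=1, clip(-7,-10,10)=-7, clip(1,-10,10)=1 -> [4, -7, 1, -7, 1]
Stage 3 (DELAY): [0, 4, -7, 1, -7] = [0, 4, -7, 1, -7] -> [0, 4, -7, 1, -7]
Output sum: -9

Answer: -9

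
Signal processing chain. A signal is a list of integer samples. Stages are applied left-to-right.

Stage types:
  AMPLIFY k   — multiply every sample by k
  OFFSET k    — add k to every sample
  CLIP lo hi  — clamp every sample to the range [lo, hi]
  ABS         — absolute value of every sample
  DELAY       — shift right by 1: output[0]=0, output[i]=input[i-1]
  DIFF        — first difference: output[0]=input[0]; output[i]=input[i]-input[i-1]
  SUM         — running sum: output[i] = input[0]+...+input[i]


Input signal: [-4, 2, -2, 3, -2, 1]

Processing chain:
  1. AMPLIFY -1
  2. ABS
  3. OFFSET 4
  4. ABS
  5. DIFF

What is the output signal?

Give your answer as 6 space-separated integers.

Answer: 8 -2 0 1 -1 -1

Derivation:
Input: [-4, 2, -2, 3, -2, 1]
Stage 1 (AMPLIFY -1): -4*-1=4, 2*-1=-2, -2*-1=2, 3*-1=-3, -2*-1=2, 1*-1=-1 -> [4, -2, 2, -3, 2, -1]
Stage 2 (ABS): |4|=4, |-2|=2, |2|=2, |-3|=3, |2|=2, |-1|=1 -> [4, 2, 2, 3, 2, 1]
Stage 3 (OFFSET 4): 4+4=8, 2+4=6, 2+4=6, 3+4=7, 2+4=6, 1+4=5 -> [8, 6, 6, 7, 6, 5]
Stage 4 (ABS): |8|=8, |6|=6, |6|=6, |7|=7, |6|=6, |5|=5 -> [8, 6, 6, 7, 6, 5]
Stage 5 (DIFF): s[0]=8, 6-8=-2, 6-6=0, 7-6=1, 6-7=-1, 5-6=-1 -> [8, -2, 0, 1, -1, -1]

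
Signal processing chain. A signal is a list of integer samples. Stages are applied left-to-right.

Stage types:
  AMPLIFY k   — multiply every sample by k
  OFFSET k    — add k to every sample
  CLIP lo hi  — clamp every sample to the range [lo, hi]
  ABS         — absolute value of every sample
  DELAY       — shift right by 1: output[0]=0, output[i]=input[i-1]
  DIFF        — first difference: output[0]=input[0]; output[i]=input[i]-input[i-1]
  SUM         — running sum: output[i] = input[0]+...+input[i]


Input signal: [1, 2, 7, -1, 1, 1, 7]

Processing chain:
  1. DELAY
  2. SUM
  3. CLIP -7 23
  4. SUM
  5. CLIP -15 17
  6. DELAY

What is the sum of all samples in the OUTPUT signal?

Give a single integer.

Input: [1, 2, 7, -1, 1, 1, 7]
Stage 1 (DELAY): [0, 1, 2, 7, -1, 1, 1] = [0, 1, 2, 7, -1, 1, 1] -> [0, 1, 2, 7, -1, 1, 1]
Stage 2 (SUM): sum[0..0]=0, sum[0..1]=1, sum[0..2]=3, sum[0..3]=10, sum[0..4]=9, sum[0..5]=10, sum[0..6]=11 -> [0, 1, 3, 10, 9, 10, 11]
Stage 3 (CLIP -7 23): clip(0,-7,23)=0, clip(1,-7,23)=1, clip(3,-7,23)=3, clip(10,-7,23)=10, clip(9,-7,23)=9, clip(10,-7,23)=10, clip(11,-7,23)=11 -> [0, 1, 3, 10, 9, 10, 11]
Stage 4 (SUM): sum[0..0]=0, sum[0..1]=1, sum[0..2]=4, sum[0..3]=14, sum[0..4]=23, sum[0..5]=33, sum[0..6]=44 -> [0, 1, 4, 14, 23, 33, 44]
Stage 5 (CLIP -15 17): clip(0,-15,17)=0, clip(1,-15,17)=1, clip(4,-15,17)=4, clip(14,-15,17)=14, clip(23,-15,17)=17, clip(33,-15,17)=17, clip(44,-15,17)=17 -> [0, 1, 4, 14, 17, 17, 17]
Stage 6 (DELAY): [0, 0, 1, 4, 14, 17, 17] = [0, 0, 1, 4, 14, 17, 17] -> [0, 0, 1, 4, 14, 17, 17]
Output sum: 53

Answer: 53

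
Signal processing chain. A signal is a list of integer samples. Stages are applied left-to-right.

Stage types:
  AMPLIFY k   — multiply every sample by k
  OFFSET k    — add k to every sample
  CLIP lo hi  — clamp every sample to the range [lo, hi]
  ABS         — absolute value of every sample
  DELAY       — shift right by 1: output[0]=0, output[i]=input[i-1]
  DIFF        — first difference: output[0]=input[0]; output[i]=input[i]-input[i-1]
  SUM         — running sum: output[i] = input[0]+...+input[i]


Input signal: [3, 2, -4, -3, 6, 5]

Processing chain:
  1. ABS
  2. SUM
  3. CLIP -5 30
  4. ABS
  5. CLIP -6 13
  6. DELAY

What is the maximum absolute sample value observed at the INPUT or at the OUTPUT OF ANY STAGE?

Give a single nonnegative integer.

Input: [3, 2, -4, -3, 6, 5] (max |s|=6)
Stage 1 (ABS): |3|=3, |2|=2, |-4|=4, |-3|=3, |6|=6, |5|=5 -> [3, 2, 4, 3, 6, 5] (max |s|=6)
Stage 2 (SUM): sum[0..0]=3, sum[0..1]=5, sum[0..2]=9, sum[0..3]=12, sum[0..4]=18, sum[0..5]=23 -> [3, 5, 9, 12, 18, 23] (max |s|=23)
Stage 3 (CLIP -5 30): clip(3,-5,30)=3, clip(5,-5,30)=5, clip(9,-5,30)=9, clip(12,-5,30)=12, clip(18,-5,30)=18, clip(23,-5,30)=23 -> [3, 5, 9, 12, 18, 23] (max |s|=23)
Stage 4 (ABS): |3|=3, |5|=5, |9|=9, |12|=12, |18|=18, |23|=23 -> [3, 5, 9, 12, 18, 23] (max |s|=23)
Stage 5 (CLIP -6 13): clip(3,-6,13)=3, clip(5,-6,13)=5, clip(9,-6,13)=9, clip(12,-6,13)=12, clip(18,-6,13)=13, clip(23,-6,13)=13 -> [3, 5, 9, 12, 13, 13] (max |s|=13)
Stage 6 (DELAY): [0, 3, 5, 9, 12, 13] = [0, 3, 5, 9, 12, 13] -> [0, 3, 5, 9, 12, 13] (max |s|=13)
Overall max amplitude: 23

Answer: 23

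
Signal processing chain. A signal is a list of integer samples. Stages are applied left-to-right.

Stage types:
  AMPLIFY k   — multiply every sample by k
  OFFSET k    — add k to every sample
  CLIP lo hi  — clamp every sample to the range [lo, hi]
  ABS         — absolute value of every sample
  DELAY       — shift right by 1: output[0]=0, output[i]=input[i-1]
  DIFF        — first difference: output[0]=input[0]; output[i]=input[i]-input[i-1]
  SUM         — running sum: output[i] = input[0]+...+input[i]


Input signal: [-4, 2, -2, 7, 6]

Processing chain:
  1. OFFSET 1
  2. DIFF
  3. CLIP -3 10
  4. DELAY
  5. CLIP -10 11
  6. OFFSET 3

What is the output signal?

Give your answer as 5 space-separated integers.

Answer: 3 0 9 0 12

Derivation:
Input: [-4, 2, -2, 7, 6]
Stage 1 (OFFSET 1): -4+1=-3, 2+1=3, -2+1=-1, 7+1=8, 6+1=7 -> [-3, 3, -1, 8, 7]
Stage 2 (DIFF): s[0]=-3, 3--3=6, -1-3=-4, 8--1=9, 7-8=-1 -> [-3, 6, -4, 9, -1]
Stage 3 (CLIP -3 10): clip(-3,-3,10)=-3, clip(6,-3,10)=6, clip(-4,-3,10)=-3, clip(9,-3,10)=9, clip(-1,-3,10)=-1 -> [-3, 6, -3, 9, -1]
Stage 4 (DELAY): [0, -3, 6, -3, 9] = [0, -3, 6, -3, 9] -> [0, -3, 6, -3, 9]
Stage 5 (CLIP -10 11): clip(0,-10,11)=0, clip(-3,-10,11)=-3, clip(6,-10,11)=6, clip(-3,-10,11)=-3, clip(9,-10,11)=9 -> [0, -3, 6, -3, 9]
Stage 6 (OFFSET 3): 0+3=3, -3+3=0, 6+3=9, -3+3=0, 9+3=12 -> [3, 0, 9, 0, 12]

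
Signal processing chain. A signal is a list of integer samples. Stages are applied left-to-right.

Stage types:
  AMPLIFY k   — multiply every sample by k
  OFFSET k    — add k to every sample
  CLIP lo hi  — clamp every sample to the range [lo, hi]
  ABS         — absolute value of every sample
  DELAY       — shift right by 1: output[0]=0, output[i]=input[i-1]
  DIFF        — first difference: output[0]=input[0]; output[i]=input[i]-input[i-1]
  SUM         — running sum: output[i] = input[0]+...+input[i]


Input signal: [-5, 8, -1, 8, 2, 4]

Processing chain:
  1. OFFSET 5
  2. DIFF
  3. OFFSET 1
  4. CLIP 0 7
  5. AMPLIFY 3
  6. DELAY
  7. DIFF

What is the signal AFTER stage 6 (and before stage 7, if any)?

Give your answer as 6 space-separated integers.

Input: [-5, 8, -1, 8, 2, 4]
Stage 1 (OFFSET 5): -5+5=0, 8+5=13, -1+5=4, 8+5=13, 2+5=7, 4+5=9 -> [0, 13, 4, 13, 7, 9]
Stage 2 (DIFF): s[0]=0, 13-0=13, 4-13=-9, 13-4=9, 7-13=-6, 9-7=2 -> [0, 13, -9, 9, -6, 2]
Stage 3 (OFFSET 1): 0+1=1, 13+1=14, -9+1=-8, 9+1=10, -6+1=-5, 2+1=3 -> [1, 14, -8, 10, -5, 3]
Stage 4 (CLIP 0 7): clip(1,0,7)=1, clip(14,0,7)=7, clip(-8,0,7)=0, clip(10,0,7)=7, clip(-5,0,7)=0, clip(3,0,7)=3 -> [1, 7, 0, 7, 0, 3]
Stage 5 (AMPLIFY 3): 1*3=3, 7*3=21, 0*3=0, 7*3=21, 0*3=0, 3*3=9 -> [3, 21, 0, 21, 0, 9]
Stage 6 (DELAY): [0, 3, 21, 0, 21, 0] = [0, 3, 21, 0, 21, 0] -> [0, 3, 21, 0, 21, 0]

Answer: 0 3 21 0 21 0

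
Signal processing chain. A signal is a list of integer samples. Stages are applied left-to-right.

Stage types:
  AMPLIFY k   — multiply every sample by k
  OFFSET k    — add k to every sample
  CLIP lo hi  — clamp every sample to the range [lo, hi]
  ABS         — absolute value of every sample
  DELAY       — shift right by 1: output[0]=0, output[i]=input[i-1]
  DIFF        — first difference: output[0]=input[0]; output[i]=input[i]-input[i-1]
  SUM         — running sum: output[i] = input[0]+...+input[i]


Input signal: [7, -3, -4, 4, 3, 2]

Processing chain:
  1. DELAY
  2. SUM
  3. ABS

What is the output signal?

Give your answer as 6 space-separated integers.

Answer: 0 7 4 0 4 7

Derivation:
Input: [7, -3, -4, 4, 3, 2]
Stage 1 (DELAY): [0, 7, -3, -4, 4, 3] = [0, 7, -3, -4, 4, 3] -> [0, 7, -3, -4, 4, 3]
Stage 2 (SUM): sum[0..0]=0, sum[0..1]=7, sum[0..2]=4, sum[0..3]=0, sum[0..4]=4, sum[0..5]=7 -> [0, 7, 4, 0, 4, 7]
Stage 3 (ABS): |0|=0, |7|=7, |4|=4, |0|=0, |4|=4, |7|=7 -> [0, 7, 4, 0, 4, 7]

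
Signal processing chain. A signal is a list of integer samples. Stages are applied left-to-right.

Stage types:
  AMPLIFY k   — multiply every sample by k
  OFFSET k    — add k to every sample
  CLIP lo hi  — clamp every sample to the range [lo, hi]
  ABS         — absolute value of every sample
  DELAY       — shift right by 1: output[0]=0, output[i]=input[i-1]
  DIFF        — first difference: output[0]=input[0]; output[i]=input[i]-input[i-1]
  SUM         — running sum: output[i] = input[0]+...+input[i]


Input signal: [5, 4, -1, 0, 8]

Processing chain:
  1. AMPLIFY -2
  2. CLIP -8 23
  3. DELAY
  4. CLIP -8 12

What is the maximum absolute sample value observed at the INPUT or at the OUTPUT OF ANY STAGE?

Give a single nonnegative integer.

Answer: 16

Derivation:
Input: [5, 4, -1, 0, 8] (max |s|=8)
Stage 1 (AMPLIFY -2): 5*-2=-10, 4*-2=-8, -1*-2=2, 0*-2=0, 8*-2=-16 -> [-10, -8, 2, 0, -16] (max |s|=16)
Stage 2 (CLIP -8 23): clip(-10,-8,23)=-8, clip(-8,-8,23)=-8, clip(2,-8,23)=2, clip(0,-8,23)=0, clip(-16,-8,23)=-8 -> [-8, -8, 2, 0, -8] (max |s|=8)
Stage 3 (DELAY): [0, -8, -8, 2, 0] = [0, -8, -8, 2, 0] -> [0, -8, -8, 2, 0] (max |s|=8)
Stage 4 (CLIP -8 12): clip(0,-8,12)=0, clip(-8,-8,12)=-8, clip(-8,-8,12)=-8, clip(2,-8,12)=2, clip(0,-8,12)=0 -> [0, -8, -8, 2, 0] (max |s|=8)
Overall max amplitude: 16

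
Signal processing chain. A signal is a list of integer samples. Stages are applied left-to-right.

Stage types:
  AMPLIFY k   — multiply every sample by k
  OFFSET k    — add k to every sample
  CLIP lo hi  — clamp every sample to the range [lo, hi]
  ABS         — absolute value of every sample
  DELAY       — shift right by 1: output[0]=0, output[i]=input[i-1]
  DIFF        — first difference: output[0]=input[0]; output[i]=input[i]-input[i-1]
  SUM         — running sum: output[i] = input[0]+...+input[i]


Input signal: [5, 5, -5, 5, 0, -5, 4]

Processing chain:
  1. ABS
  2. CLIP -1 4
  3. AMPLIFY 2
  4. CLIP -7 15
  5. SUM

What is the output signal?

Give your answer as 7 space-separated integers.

Input: [5, 5, -5, 5, 0, -5, 4]
Stage 1 (ABS): |5|=5, |5|=5, |-5|=5, |5|=5, |0|=0, |-5|=5, |4|=4 -> [5, 5, 5, 5, 0, 5, 4]
Stage 2 (CLIP -1 4): clip(5,-1,4)=4, clip(5,-1,4)=4, clip(5,-1,4)=4, clip(5,-1,4)=4, clip(0,-1,4)=0, clip(5,-1,4)=4, clip(4,-1,4)=4 -> [4, 4, 4, 4, 0, 4, 4]
Stage 3 (AMPLIFY 2): 4*2=8, 4*2=8, 4*2=8, 4*2=8, 0*2=0, 4*2=8, 4*2=8 -> [8, 8, 8, 8, 0, 8, 8]
Stage 4 (CLIP -7 15): clip(8,-7,15)=8, clip(8,-7,15)=8, clip(8,-7,15)=8, clip(8,-7,15)=8, clip(0,-7,15)=0, clip(8,-7,15)=8, clip(8,-7,15)=8 -> [8, 8, 8, 8, 0, 8, 8]
Stage 5 (SUM): sum[0..0]=8, sum[0..1]=16, sum[0..2]=24, sum[0..3]=32, sum[0..4]=32, sum[0..5]=40, sum[0..6]=48 -> [8, 16, 24, 32, 32, 40, 48]

Answer: 8 16 24 32 32 40 48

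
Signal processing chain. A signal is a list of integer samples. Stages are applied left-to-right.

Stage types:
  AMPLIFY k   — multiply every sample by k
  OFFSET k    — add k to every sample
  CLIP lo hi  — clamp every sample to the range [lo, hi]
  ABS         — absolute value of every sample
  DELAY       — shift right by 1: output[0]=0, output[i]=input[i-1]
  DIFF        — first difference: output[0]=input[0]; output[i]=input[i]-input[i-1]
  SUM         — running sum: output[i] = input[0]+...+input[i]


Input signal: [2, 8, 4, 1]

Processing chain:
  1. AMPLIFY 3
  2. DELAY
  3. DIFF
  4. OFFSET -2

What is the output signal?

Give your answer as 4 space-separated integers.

Answer: -2 4 16 -14

Derivation:
Input: [2, 8, 4, 1]
Stage 1 (AMPLIFY 3): 2*3=6, 8*3=24, 4*3=12, 1*3=3 -> [6, 24, 12, 3]
Stage 2 (DELAY): [0, 6, 24, 12] = [0, 6, 24, 12] -> [0, 6, 24, 12]
Stage 3 (DIFF): s[0]=0, 6-0=6, 24-6=18, 12-24=-12 -> [0, 6, 18, -12]
Stage 4 (OFFSET -2): 0+-2=-2, 6+-2=4, 18+-2=16, -12+-2=-14 -> [-2, 4, 16, -14]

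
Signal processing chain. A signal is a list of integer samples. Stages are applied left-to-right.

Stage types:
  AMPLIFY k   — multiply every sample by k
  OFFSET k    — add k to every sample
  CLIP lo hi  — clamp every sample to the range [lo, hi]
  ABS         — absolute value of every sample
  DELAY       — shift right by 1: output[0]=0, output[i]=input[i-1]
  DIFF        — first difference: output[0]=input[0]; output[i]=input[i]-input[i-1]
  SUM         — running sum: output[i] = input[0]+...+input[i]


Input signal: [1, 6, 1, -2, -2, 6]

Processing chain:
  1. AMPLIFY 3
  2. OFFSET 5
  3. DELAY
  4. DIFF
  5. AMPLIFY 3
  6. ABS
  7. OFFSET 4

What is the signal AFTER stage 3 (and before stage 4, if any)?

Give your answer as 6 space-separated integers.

Answer: 0 8 23 8 -1 -1

Derivation:
Input: [1, 6, 1, -2, -2, 6]
Stage 1 (AMPLIFY 3): 1*3=3, 6*3=18, 1*3=3, -2*3=-6, -2*3=-6, 6*3=18 -> [3, 18, 3, -6, -6, 18]
Stage 2 (OFFSET 5): 3+5=8, 18+5=23, 3+5=8, -6+5=-1, -6+5=-1, 18+5=23 -> [8, 23, 8, -1, -1, 23]
Stage 3 (DELAY): [0, 8, 23, 8, -1, -1] = [0, 8, 23, 8, -1, -1] -> [0, 8, 23, 8, -1, -1]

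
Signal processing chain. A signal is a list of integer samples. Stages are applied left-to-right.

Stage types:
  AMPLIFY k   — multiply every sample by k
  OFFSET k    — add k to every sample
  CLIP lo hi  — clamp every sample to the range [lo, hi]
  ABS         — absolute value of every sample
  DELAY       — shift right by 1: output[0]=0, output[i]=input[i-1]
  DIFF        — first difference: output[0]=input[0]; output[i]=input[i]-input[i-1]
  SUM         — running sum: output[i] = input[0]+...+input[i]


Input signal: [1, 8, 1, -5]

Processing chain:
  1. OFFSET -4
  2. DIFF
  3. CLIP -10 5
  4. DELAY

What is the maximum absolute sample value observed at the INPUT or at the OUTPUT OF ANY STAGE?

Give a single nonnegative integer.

Answer: 9

Derivation:
Input: [1, 8, 1, -5] (max |s|=8)
Stage 1 (OFFSET -4): 1+-4=-3, 8+-4=4, 1+-4=-3, -5+-4=-9 -> [-3, 4, -3, -9] (max |s|=9)
Stage 2 (DIFF): s[0]=-3, 4--3=7, -3-4=-7, -9--3=-6 -> [-3, 7, -7, -6] (max |s|=7)
Stage 3 (CLIP -10 5): clip(-3,-10,5)=-3, clip(7,-10,5)=5, clip(-7,-10,5)=-7, clip(-6,-10,5)=-6 -> [-3, 5, -7, -6] (max |s|=7)
Stage 4 (DELAY): [0, -3, 5, -7] = [0, -3, 5, -7] -> [0, -3, 5, -7] (max |s|=7)
Overall max amplitude: 9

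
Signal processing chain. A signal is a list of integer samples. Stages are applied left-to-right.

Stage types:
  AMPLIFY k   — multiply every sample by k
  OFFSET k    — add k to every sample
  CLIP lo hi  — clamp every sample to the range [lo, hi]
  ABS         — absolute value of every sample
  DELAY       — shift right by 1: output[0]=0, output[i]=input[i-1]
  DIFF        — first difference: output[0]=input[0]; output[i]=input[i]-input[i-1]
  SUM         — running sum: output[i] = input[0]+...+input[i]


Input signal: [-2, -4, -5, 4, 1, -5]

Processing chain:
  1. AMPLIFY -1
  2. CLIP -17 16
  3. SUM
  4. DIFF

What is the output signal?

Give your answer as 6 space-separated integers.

Input: [-2, -4, -5, 4, 1, -5]
Stage 1 (AMPLIFY -1): -2*-1=2, -4*-1=4, -5*-1=5, 4*-1=-4, 1*-1=-1, -5*-1=5 -> [2, 4, 5, -4, -1, 5]
Stage 2 (CLIP -17 16): clip(2,-17,16)=2, clip(4,-17,16)=4, clip(5,-17,16)=5, clip(-4,-17,16)=-4, clip(-1,-17,16)=-1, clip(5,-17,16)=5 -> [2, 4, 5, -4, -1, 5]
Stage 3 (SUM): sum[0..0]=2, sum[0..1]=6, sum[0..2]=11, sum[0..3]=7, sum[0..4]=6, sum[0..5]=11 -> [2, 6, 11, 7, 6, 11]
Stage 4 (DIFF): s[0]=2, 6-2=4, 11-6=5, 7-11=-4, 6-7=-1, 11-6=5 -> [2, 4, 5, -4, -1, 5]

Answer: 2 4 5 -4 -1 5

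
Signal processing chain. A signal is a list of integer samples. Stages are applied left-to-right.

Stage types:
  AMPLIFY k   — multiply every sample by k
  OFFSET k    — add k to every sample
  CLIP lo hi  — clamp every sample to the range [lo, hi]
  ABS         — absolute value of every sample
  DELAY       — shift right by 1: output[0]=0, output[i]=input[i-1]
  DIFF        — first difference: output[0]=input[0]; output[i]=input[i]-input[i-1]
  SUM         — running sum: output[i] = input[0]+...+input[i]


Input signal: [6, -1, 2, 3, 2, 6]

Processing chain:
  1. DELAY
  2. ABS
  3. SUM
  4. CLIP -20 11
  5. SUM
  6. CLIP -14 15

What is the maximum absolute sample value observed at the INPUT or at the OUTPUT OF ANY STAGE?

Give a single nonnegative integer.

Answer: 44

Derivation:
Input: [6, -1, 2, 3, 2, 6] (max |s|=6)
Stage 1 (DELAY): [0, 6, -1, 2, 3, 2] = [0, 6, -1, 2, 3, 2] -> [0, 6, -1, 2, 3, 2] (max |s|=6)
Stage 2 (ABS): |0|=0, |6|=6, |-1|=1, |2|=2, |3|=3, |2|=2 -> [0, 6, 1, 2, 3, 2] (max |s|=6)
Stage 3 (SUM): sum[0..0]=0, sum[0..1]=6, sum[0..2]=7, sum[0..3]=9, sum[0..4]=12, sum[0..5]=14 -> [0, 6, 7, 9, 12, 14] (max |s|=14)
Stage 4 (CLIP -20 11): clip(0,-20,11)=0, clip(6,-20,11)=6, clip(7,-20,11)=7, clip(9,-20,11)=9, clip(12,-20,11)=11, clip(14,-20,11)=11 -> [0, 6, 7, 9, 11, 11] (max |s|=11)
Stage 5 (SUM): sum[0..0]=0, sum[0..1]=6, sum[0..2]=13, sum[0..3]=22, sum[0..4]=33, sum[0..5]=44 -> [0, 6, 13, 22, 33, 44] (max |s|=44)
Stage 6 (CLIP -14 15): clip(0,-14,15)=0, clip(6,-14,15)=6, clip(13,-14,15)=13, clip(22,-14,15)=15, clip(33,-14,15)=15, clip(44,-14,15)=15 -> [0, 6, 13, 15, 15, 15] (max |s|=15)
Overall max amplitude: 44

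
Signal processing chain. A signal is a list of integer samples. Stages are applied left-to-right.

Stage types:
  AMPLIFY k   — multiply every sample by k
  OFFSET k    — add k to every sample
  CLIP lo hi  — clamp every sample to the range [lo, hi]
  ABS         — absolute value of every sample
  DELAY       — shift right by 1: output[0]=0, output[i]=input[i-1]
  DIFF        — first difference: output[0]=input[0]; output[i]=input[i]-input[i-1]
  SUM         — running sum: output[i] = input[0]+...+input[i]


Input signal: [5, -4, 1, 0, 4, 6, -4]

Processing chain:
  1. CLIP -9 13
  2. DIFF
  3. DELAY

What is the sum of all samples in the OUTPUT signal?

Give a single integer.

Answer: 6

Derivation:
Input: [5, -4, 1, 0, 4, 6, -4]
Stage 1 (CLIP -9 13): clip(5,-9,13)=5, clip(-4,-9,13)=-4, clip(1,-9,13)=1, clip(0,-9,13)=0, clip(4,-9,13)=4, clip(6,-9,13)=6, clip(-4,-9,13)=-4 -> [5, -4, 1, 0, 4, 6, -4]
Stage 2 (DIFF): s[0]=5, -4-5=-9, 1--4=5, 0-1=-1, 4-0=4, 6-4=2, -4-6=-10 -> [5, -9, 5, -1, 4, 2, -10]
Stage 3 (DELAY): [0, 5, -9, 5, -1, 4, 2] = [0, 5, -9, 5, -1, 4, 2] -> [0, 5, -9, 5, -1, 4, 2]
Output sum: 6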